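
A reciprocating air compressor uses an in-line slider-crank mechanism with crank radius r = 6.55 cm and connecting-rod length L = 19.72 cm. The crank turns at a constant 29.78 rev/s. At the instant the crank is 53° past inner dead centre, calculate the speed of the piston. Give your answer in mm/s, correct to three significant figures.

ω = 2π·29.8 = 187.1 rad/s
For an in-line slider-crank, x = r cosθ + √(L² − r² sin²θ), so v = −rω sinθ·[1 + r cosθ/√(L² − r² sin²θ)].
With r = 0.0655 m, L = 0.1972 m, θ = 53°: √(L² − r² sin²θ) = 0.19014 m.
v = −0.0655·187.1·0.79864·[1 + 0.0655·0.60182/0.19014] = -11.817 m/s.
|v| = 11.817 m/s = 11817 mm/s.

11800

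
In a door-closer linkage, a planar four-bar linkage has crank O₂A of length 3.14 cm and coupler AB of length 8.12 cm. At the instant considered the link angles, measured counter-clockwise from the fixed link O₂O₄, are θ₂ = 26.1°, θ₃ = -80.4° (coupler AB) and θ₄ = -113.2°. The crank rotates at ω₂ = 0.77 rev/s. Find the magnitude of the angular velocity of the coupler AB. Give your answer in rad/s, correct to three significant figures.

2.25

ω₂ = 4.838 rad/s (from 0.77 rev/s).
Differentiating the loop-closure r₂e^{iθ₂}+r₃e^{iθ₃}=r₁+r₄e^{iθ₄} gives r₂ω₂e^{iθ₂}+r₃ω₃e^{iθ₃}=r₄ω₄e^{iθ₄}.
Eliminating the other unknown: ω₃ = r₂ω₂ sin(θ₄−θ₂) / [r₃ sin(θ₃−θ₄)].
Numerator sine = -0.65210; denominator sine = +0.54171.
Result = 0.0314·4.838·(-0.65210) / (0.0812·(+0.54171)) = -2.2521 rad/s; magnitude 2.2521 rad/s.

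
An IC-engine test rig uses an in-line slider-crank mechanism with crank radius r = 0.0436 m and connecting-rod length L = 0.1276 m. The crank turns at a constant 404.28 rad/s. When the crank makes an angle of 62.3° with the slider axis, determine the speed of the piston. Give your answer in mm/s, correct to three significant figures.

18200

ω = 404.3 rad/s
For an in-line slider-crank, x = r cosθ + √(L² − r² sin²θ), so v = −rω sinθ·[1 + r cosθ/√(L² − r² sin²θ)].
With r = 0.0436 m, L = 0.1276 m, θ = 62.3°: √(L² − r² sin²θ) = 0.12162 m.
v = −0.0436·404.3·0.88539·[1 + 0.0436·0.46484/0.12162] = -18.207 m/s.
|v| = 18.207 m/s = 18207 mm/s.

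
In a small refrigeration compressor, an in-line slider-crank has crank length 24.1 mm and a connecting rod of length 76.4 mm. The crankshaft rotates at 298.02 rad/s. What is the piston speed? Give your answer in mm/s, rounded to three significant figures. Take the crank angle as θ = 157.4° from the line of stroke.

ω = 298 rad/s
For an in-line slider-crank, x = r cosθ + √(L² − r² sin²θ), so v = −rω sinθ·[1 + r cosθ/√(L² − r² sin²θ)].
With r = 0.0241 m, L = 0.0764 m, θ = 157.4°: √(L² − r² sin²θ) = 0.075837 m.
v = −0.0241·298·0.38430·[1 + 0.0241·-0.92321/0.075837] = -1.9503 m/s.
|v| = 1.9503 m/s = 1950.3 mm/s.

1950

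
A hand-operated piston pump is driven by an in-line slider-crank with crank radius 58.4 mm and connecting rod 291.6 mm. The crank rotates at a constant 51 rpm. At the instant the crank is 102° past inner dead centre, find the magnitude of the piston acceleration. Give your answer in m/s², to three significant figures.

0.657

ω = 2π·51/60 = 5.341 rad/s
x(θ) = r cosθ + √(L² − r² sin²θ); with ω constant, a = ω²·d²x/dθ².
d²x/dθ² = −r cosθ − r²(cos2θ)/√u − r⁴ sin²2θ/(4u^{3/2}),  u = L² − r² sin²θ = 0.0817674 m².
Substituting r = 0.0584 m, L = 0.2916 m, θ = 102°: d²x/dθ² = +0.023017 m.
a = ω²·d²x/dθ² = (5.341)²·(+0.023017) = +0.65653 m/s²;  |a| = 0.65653 m/s².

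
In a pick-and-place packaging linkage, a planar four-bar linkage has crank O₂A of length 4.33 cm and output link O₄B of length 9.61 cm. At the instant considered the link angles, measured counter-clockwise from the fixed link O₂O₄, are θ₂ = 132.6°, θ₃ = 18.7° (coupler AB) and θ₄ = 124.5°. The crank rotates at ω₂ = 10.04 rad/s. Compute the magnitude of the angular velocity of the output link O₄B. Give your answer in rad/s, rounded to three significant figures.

4.30

ω₂ = 10.04 rad/s
Differentiating the loop-closure r₂e^{iθ₂}+r₃e^{iθ₃}=r₁+r₄e^{iθ₄} gives r₂ω₂e^{iθ₂}+r₃ω₃e^{iθ₃}=r₄ω₄e^{iθ₄}.
Eliminating the other unknown: ω₄ = r₂ω₂ sin(θ₂−θ₃) / [r₄ sin(θ₄−θ₃)].
Numerator sine = +0.91425; denominator sine = +0.96222.
Result = 0.0433·10.04·(+0.91425) / (0.0961·(+0.96222)) = +4.2982 rad/s; magnitude 4.2982 rad/s.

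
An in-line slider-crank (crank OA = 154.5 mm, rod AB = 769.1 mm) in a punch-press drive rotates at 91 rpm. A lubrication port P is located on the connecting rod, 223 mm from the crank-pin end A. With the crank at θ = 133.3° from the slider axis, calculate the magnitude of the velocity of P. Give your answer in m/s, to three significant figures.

ω = 9.529 rad/s.  Crank-pin speed |V_A| = rω = 1.4723 m/s, perpendicular to OA.
Rod angle: sinφ = −(r/L) sinθ ⇒ φ = -8.407°; ω_rod = −rω cosθ/√(L²−r²sin²θ) = +1.3271 rad/s.
V_P = V_A + ω_rod × AP, with AP = 0.223 m along the rod.
Components: V_Px = −rω sinθ − a·ω_rod·sinφ = -1.0282 m/s;  V_Py = rω cosθ + a·ω_rod·cosφ = -0.71696 m/s.
|V_P| = √(V_Px² + V_Py²) = 1.2535 m/s.

1.25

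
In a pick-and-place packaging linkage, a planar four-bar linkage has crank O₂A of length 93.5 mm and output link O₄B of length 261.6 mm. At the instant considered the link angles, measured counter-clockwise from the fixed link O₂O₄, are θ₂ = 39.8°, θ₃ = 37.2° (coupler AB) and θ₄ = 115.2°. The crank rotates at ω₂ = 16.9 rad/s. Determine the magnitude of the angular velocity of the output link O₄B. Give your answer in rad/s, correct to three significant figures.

ω₂ = 16.9 rad/s
Differentiating the loop-closure r₂e^{iθ₂}+r₃e^{iθ₃}=r₁+r₄e^{iθ₄} gives r₂ω₂e^{iθ₂}+r₃ω₃e^{iθ₃}=r₄ω₄e^{iθ₄}.
Eliminating the other unknown: ω₄ = r₂ω₂ sin(θ₂−θ₃) / [r₄ sin(θ₄−θ₃)].
Numerator sine = +0.04536; denominator sine = +0.97815.
Result = 0.0935·16.9·(+0.04536) / (0.2616·(+0.97815)) = +0.28013 rad/s; magnitude 0.28013 rad/s.

0.280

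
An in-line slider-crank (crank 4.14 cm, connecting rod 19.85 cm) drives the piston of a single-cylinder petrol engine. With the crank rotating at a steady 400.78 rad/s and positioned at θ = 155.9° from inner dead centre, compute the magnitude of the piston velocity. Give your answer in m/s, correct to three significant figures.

ω = 400.8 rad/s
For an in-line slider-crank, x = r cosθ + √(L² − r² sin²θ), so v = −rω sinθ·[1 + r cosθ/√(L² − r² sin²θ)].
With r = 0.0414 m, L = 0.1985 m, θ = 155.9°: √(L² − r² sin²θ) = 0.19778 m.
v = −0.0414·400.8·0.40833·[1 + 0.0414·-0.91283/0.19778] = -5.4806 m/s.
|v| = 5.4806 m/s.

5.48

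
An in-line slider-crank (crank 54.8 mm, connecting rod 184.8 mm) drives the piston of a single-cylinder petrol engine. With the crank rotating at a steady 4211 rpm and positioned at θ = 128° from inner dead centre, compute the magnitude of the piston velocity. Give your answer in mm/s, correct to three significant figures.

ω = 2π·4211/60 = 441 rad/s
For an in-line slider-crank, x = r cosθ + √(L² − r² sin²θ), so v = −rω sinθ·[1 + r cosθ/√(L² − r² sin²θ)].
With r = 0.0548 m, L = 0.1848 m, θ = 128°: √(L² − r² sin²θ) = 0.17968 m.
v = −0.0548·441·0.78801·[1 + 0.0548·-0.61566/0.17968] = -15.467 m/s.
|v| = 15.467 m/s = 15467 mm/s.

15500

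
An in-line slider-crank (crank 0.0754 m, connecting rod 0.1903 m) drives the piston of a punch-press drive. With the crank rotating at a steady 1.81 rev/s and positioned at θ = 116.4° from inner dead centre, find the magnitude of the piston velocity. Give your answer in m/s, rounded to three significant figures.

ω = 2π·1.81 = 11.37 rad/s
For an in-line slider-crank, x = r cosθ + √(L² − r² sin²θ), so v = −rω sinθ·[1 + r cosθ/√(L² − r² sin²θ)].
With r = 0.0754 m, L = 0.1903 m, θ = 116.4°: √(L² − r² sin²θ) = 0.17791 m.
v = −0.0754·11.37·0.89571·[1 + 0.0754·-0.44464/0.17791] = -0.62333 m/s.
|v| = 0.62333 m/s.

0.623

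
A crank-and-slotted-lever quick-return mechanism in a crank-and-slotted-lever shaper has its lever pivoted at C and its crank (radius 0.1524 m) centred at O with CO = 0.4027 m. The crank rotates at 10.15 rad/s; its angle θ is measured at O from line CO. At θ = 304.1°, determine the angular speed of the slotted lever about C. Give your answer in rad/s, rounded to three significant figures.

ω = 10.15 rad/s
Crank pin A relative to C: A = (d + r cosθ, r sinθ); lever angle φ = atan2(r sinθ, d + r cosθ).
Differentiating tanφ: φ̇ = rω(d cosθ + r)/(d² + r² + 2dr cosθ).
d² + r² + 2dr cosθ = |CA|² = 0.254208 m²;  d cosθ + r = +0.37817 m.
|ω_lever| = |0.1524·10.15·+0.37817| / 0.254208 = 2.3012 rad/s.

2.30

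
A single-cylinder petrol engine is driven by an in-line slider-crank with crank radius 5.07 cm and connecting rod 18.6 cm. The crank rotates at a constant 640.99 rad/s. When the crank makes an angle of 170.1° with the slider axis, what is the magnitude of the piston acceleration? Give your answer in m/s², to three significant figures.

15200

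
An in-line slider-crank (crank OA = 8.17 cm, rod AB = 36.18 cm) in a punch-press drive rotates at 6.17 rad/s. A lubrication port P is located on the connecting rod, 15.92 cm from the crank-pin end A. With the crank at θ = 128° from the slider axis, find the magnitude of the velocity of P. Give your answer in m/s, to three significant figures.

ω = 6.17 rad/s.  Crank-pin speed |V_A| = rω = 0.50409 m/s, perpendicular to OA.
Rod angle: sinφ = −(r/L) sinθ ⇒ φ = -10.250°; ω_rod = −rω cosθ/√(L²−r²sin²θ) = +0.8717 rad/s.
V_P = V_A + ω_rod × AP, with AP = 0.1592 m along the rod.
Components: V_Px = −rω sinθ − a·ω_rod·sinφ = -0.37253 m/s;  V_Py = rω cosθ + a·ω_rod·cosφ = -0.17379 m/s.
|V_P| = √(V_Px² + V_Py²) = 0.41108 m/s.

0.411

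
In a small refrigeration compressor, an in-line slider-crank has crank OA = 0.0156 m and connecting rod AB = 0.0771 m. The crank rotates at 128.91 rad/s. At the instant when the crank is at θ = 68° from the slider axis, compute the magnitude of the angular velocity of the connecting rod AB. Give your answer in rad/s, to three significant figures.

ω = 128.9 rad/s
The rod makes angle φ with the slider axis where L sinφ = r sinθ; differentiating, L cosφ·φ̇ = r ω cosθ.
L cosφ = √(L² − r² sin²θ) = 0.075731 m.
|ω_rod| = r ω |cosθ| / √(L² − r² sin²θ) = 0.0156·128.9·0.37461/0.075731 = 9.9475 rad/s.

9.95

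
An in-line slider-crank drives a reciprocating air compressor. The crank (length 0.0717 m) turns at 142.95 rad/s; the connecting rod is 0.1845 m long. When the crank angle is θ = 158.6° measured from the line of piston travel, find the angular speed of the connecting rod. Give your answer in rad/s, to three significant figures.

52.3

ω = 142.9 rad/s
The rod makes angle φ with the slider axis where L sinφ = r sinθ; differentiating, L cosφ·φ̇ = r ω cosθ.
L cosφ = √(L² − r² sin²θ) = 0.18264 m.
|ω_rod| = r ω |cosθ| / √(L² − r² sin²θ) = 0.0717·142.9·0.93106/0.18264 = 52.251 rad/s.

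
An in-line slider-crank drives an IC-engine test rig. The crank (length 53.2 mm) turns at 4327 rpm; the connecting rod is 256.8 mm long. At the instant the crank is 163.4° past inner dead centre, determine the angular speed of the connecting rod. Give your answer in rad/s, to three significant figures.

90.1

ω = 453.1 rad/s (converted from 4327 rpm).
The rod makes angle φ with the slider axis where L sinφ = r sinθ; differentiating, L cosφ·φ̇ = r ω cosθ.
L cosφ = √(L² − r² sin²θ) = 0.25635 m.
|ω_rod| = r ω |cosθ| / √(L² − r² sin²θ) = 0.0532·453.1·0.95832/0.25635 = 90.117 rad/s.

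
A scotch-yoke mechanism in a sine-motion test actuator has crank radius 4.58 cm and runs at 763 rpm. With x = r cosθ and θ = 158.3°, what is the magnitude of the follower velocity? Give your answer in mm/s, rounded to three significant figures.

ω = 79.9 rad/s (from 763 rpm).
x = r cosθ ⇒ ẋ = −rω sinθ.
|v| = rω|sinθ| = 0.0458·79.9·|sin 158.3°| = 1.3531 m/s = 1353.1 mm/s.

1350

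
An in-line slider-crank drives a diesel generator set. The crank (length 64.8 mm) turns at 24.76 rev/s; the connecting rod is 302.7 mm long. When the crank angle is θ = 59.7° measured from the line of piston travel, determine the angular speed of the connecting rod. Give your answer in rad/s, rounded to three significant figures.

17.1

ω = 155.6 rad/s (converted from 24.76 rev/s).
The rod makes angle φ with the slider axis where L sinφ = r sinθ; differentiating, L cosφ·φ̇ = r ω cosθ.
L cosφ = √(L² − r² sin²θ) = 0.29748 m.
|ω_rod| = r ω |cosθ| / √(L² − r² sin²θ) = 0.0648·155.6·0.50453/0.29748 = 17.097 rad/s.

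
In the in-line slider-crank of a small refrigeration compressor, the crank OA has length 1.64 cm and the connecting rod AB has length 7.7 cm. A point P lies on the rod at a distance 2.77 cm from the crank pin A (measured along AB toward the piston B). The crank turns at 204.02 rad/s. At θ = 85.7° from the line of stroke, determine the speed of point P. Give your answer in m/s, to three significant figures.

ω = 204 rad/s.  Crank-pin speed |V_A| = rω = 3.3459 m/s, perpendicular to OA.
Rod angle: sinφ = −(r/L) sinθ ⇒ φ = -12.262°; ω_rod = −rω cosθ/√(L²−r²sin²θ) = -3.3342 rad/s.
V_P = V_A + ω_rod × AP, with AP = 0.0277 m along the rod.
Components: V_Px = −rω sinθ − a·ω_rod·sinφ = -3.3561 m/s;  V_Py = rω cosθ + a·ω_rod·cosφ = +0.16062 m/s.
|V_P| = √(V_Px² + V_Py²) = 3.36 m/s.

3.36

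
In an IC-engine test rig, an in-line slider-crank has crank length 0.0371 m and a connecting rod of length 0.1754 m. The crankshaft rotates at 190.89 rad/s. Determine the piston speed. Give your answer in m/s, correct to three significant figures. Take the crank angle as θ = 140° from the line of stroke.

3.81

ω = 190.9 rad/s
For an in-line slider-crank, x = r cosθ + √(L² − r² sin²θ), so v = −rω sinθ·[1 + r cosθ/√(L² − r² sin²θ)].
With r = 0.0371 m, L = 0.1754 m, θ = 140°: √(L² − r² sin²θ) = 0.17377 m.
v = −0.0371·190.9·0.64279·[1 + 0.0371·-0.76604/0.17377] = -3.8077 m/s.
|v| = 3.8077 m/s.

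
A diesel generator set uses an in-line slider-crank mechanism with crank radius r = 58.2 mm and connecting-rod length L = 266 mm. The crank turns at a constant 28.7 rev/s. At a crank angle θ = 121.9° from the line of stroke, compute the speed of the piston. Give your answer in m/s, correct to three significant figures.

7.86

ω = 2π·28.7 = 180.3 rad/s
For an in-line slider-crank, x = r cosθ + √(L² − r² sin²θ), so v = −rω sinθ·[1 + r cosθ/√(L² − r² sin²θ)].
With r = 0.0582 m, L = 0.266 m, θ = 121.9°: √(L² − r² sin²θ) = 0.26137 m.
v = −0.0582·180.3·0.84897·[1 + 0.0582·-0.52844/0.26137] = -7.8616 m/s.
|v| = 7.8616 m/s.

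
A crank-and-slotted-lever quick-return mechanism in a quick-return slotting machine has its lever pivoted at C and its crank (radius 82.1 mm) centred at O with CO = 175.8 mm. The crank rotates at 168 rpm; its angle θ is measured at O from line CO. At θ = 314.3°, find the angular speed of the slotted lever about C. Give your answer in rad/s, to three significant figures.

5.12

ω = 17.59 rad/s (from 168 rpm).
Crank pin A relative to C: A = (d + r cosθ, r sinθ); lever angle φ = atan2(r sinθ, d + r cosθ).
Differentiating tanφ: φ̇ = rω(d cosθ + r)/(d² + r² + 2dr cosθ).
d² + r² + 2dr cosθ = |CA|² = 0.0578068 m²;  d cosθ + r = +0.20488 m.
|ω_lever| = |0.0821·17.59·+0.20488| / 0.0578068 = 5.1192 rad/s.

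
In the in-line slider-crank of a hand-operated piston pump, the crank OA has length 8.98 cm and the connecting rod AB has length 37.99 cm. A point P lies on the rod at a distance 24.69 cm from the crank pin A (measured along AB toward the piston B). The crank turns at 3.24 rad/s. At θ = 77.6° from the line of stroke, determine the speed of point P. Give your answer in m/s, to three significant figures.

0.295

ω = 3.24 rad/s.  Crank-pin speed |V_A| = rω = 0.29095 m/s, perpendicular to OA.
Rod angle: sinφ = −(r/L) sinθ ⇒ φ = -13.348°; ω_rod = −rω cosθ/√(L²−r²sin²θ) = -0.16902 rad/s.
V_P = V_A + ω_rod × AP, with AP = 0.2469 m along the rod.
Components: V_Px = −rω sinθ − a·ω_rod·sinφ = -0.2938 m/s;  V_Py = rω cosθ + a·ω_rod·cosφ = +0.021873 m/s.
|V_P| = √(V_Px² + V_Py²) = 0.29461 m/s.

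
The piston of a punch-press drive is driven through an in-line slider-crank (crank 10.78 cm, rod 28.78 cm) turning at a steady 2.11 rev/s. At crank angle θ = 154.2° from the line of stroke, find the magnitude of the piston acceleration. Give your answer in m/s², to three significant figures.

12.4

ω = 2π·2.11 = 13.26 rad/s
x(θ) = r cosθ + √(L² − r² sin²θ); with ω constant, a = ω²·d²x/dθ².
d²x/dθ² = −r cosθ − r²(cos2θ)/√u − r⁴ sin²2θ/(4u^{3/2}),  u = L² − r² sin²θ = 0.0806275 m².
Substituting r = 0.1078 m, L = 0.2878 m, θ = 154.2°: d²x/dθ² = +0.070728 m.
a = ω²·d²x/dθ² = (13.26)²·(+0.070728) = +12.431 m/s²;  |a| = 12.431 m/s².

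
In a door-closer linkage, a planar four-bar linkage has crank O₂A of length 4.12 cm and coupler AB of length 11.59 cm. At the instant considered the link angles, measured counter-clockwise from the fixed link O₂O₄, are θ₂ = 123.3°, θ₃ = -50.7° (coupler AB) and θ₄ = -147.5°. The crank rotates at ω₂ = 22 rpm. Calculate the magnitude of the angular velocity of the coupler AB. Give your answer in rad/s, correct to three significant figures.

ω₂ = 2.304 rad/s (from 22 rpm).
Differentiating the loop-closure r₂e^{iθ₂}+r₃e^{iθ₃}=r₁+r₄e^{iθ₄} gives r₂ω₂e^{iθ₂}+r₃ω₃e^{iθ₃}=r₄ω₄e^{iθ₄}.
Eliminating the other unknown: ω₃ = r₂ω₂ sin(θ₄−θ₂) / [r₃ sin(θ₃−θ₄)].
Numerator sine = +0.99990; denominator sine = +0.99297.
Result = 0.0412·2.304·(+0.99990) / (0.1159·(+0.99297)) = +0.82469 rad/s; magnitude 0.82469 rad/s.

0.825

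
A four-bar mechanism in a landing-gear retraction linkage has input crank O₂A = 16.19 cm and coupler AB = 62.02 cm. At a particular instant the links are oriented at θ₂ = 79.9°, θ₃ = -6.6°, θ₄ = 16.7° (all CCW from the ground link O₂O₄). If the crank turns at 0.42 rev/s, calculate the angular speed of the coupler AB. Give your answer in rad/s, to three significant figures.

ω₂ = 2.639 rad/s (from 0.42 rev/s).
Differentiating the loop-closure r₂e^{iθ₂}+r₃e^{iθ₃}=r₁+r₄e^{iθ₄} gives r₂ω₂e^{iθ₂}+r₃ω₃e^{iθ₃}=r₄ω₄e^{iθ₄}.
Eliminating the other unknown: ω₃ = r₂ω₂ sin(θ₄−θ₂) / [r₃ sin(θ₃−θ₄)].
Numerator sine = -0.89259; denominator sine = -0.39555.
Result = 0.1619·2.639·(-0.89259) / (0.6202·(-0.39555)) = +1.5545 rad/s; magnitude 1.5545 rad/s.

1.55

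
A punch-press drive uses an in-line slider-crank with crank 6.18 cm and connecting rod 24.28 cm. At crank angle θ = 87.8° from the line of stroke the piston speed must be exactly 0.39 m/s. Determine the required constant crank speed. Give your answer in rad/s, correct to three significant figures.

For an in-line slider-crank, |v_piston| = rω|sinθ|·[1 + r cosθ/√(L² − r² sin²θ)].
With r = 0.0618 m, L = 0.2428 m, θ = 87.8°: the bracketed kinematic factor |dx/dθ| = 0.062378 m.
ω = v/|dx/dθ| = 0.39/0.062378 = 6.2522 rad/s.

6.25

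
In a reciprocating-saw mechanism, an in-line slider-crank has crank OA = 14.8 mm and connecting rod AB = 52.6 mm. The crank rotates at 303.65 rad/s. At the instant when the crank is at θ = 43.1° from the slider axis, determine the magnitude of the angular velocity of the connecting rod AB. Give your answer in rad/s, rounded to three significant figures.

63.6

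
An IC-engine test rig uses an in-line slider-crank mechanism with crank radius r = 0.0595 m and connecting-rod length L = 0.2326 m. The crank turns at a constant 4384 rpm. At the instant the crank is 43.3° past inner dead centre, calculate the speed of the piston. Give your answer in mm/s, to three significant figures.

ω = 2π·4384/60 = 459.1 rad/s
For an in-line slider-crank, x = r cosθ + √(L² − r² sin²θ), so v = −rω sinθ·[1 + r cosθ/√(L² − r² sin²θ)].
With r = 0.0595 m, L = 0.2326 m, θ = 43.3°: √(L² − r² sin²θ) = 0.22899 m.
v = −0.0595·459.1·0.68582·[1 + 0.0595·0.72777/0.22899] = -22.276 m/s.
|v| = 22.276 m/s = 22276 mm/s.

22300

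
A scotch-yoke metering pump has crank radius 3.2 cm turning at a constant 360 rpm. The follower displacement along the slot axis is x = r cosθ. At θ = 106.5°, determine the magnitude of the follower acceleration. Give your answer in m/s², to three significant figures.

12.9

ω = 37.7 rad/s (from 360 rpm).
x = r cosθ ⇒ ẍ = −rω² cosθ (ω constant).
|a| = rω²|cosθ| = 0.032·(37.7)²·|cos 106.5°| = 12.917 m/s².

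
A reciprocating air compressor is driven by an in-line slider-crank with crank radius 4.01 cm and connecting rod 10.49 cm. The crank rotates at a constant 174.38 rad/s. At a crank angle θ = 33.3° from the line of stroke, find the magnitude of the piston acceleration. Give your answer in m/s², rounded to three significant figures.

1220

ω = 174.4 rad/s
x(θ) = r cosθ + √(L² − r² sin²θ); with ω constant, a = ω²·d²x/dθ².
d²x/dθ² = −r cosθ − r²(cos2θ)/√u − r⁴ sin²2θ/(4u^{3/2}),  u = L² − r² sin²θ = 0.0105193 m².
Substituting r = 0.0401 m, L = 0.1049 m, θ = 33.3°: d²x/dθ² = -0.040247 m.
a = ω²·d²x/dθ² = (174.4)²·(-0.040247) = -1223.8 m/s²;  |a| = 1223.8 m/s².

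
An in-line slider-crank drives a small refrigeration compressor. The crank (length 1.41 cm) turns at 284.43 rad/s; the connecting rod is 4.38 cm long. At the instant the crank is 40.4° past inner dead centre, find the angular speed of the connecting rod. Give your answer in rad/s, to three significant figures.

ω = 284.4 rad/s
The rod makes angle φ with the slider axis where L sinφ = r sinθ; differentiating, L cosφ·φ̇ = r ω cosθ.
L cosφ = √(L² − r² sin²θ) = 0.042836 m.
|ω_rod| = r ω |cosθ| / √(L² − r² sin²θ) = 0.0141·284.4·0.76154/0.042836 = 71.298 rad/s.

71.3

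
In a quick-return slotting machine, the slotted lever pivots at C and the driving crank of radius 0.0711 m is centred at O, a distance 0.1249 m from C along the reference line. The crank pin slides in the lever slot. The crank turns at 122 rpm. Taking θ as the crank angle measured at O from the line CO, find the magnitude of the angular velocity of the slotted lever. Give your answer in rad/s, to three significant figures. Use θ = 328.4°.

ω = 12.78 rad/s (from 122 rpm).
Crank pin A relative to C: A = (d + r cosθ, r sinθ); lever angle φ = atan2(r sinθ, d + r cosθ).
Differentiating tanφ: φ̇ = rω(d cosθ + r)/(d² + r² + 2dr cosθ).
d² + r² + 2dr cosθ = |CA|² = 0.0357826 m²;  d cosθ + r = +0.17748 m.
|ω_lever| = |0.0711·12.78·+0.17748| / 0.0357826 = 4.5054 rad/s.

4.51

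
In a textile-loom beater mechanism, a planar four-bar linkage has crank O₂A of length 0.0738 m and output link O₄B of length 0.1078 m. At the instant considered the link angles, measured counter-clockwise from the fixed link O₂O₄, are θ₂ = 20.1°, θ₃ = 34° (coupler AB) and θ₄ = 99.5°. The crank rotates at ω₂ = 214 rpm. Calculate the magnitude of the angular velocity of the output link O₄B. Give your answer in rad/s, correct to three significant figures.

4.05

ω₂ = 22.41 rad/s (from 214 rpm).
Differentiating the loop-closure r₂e^{iθ₂}+r₃e^{iθ₃}=r₁+r₄e^{iθ₄} gives r₂ω₂e^{iθ₂}+r₃ω₃e^{iθ₃}=r₄ω₄e^{iθ₄}.
Eliminating the other unknown: ω₄ = r₂ω₂ sin(θ₂−θ₃) / [r₄ sin(θ₄−θ₃)].
Numerator sine = -0.24023; denominator sine = +0.90996.
Result = 0.0738·22.41·(-0.24023) / (0.1078·(+0.90996)) = -4.0502 rad/s; magnitude 4.0502 rad/s.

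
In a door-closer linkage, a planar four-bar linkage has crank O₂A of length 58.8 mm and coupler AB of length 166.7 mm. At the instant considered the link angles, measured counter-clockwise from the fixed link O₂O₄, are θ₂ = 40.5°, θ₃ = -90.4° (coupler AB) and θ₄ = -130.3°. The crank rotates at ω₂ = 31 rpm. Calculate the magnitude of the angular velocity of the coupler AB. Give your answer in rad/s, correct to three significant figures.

ω₂ = 3.246 rad/s (from 31 rpm).
Differentiating the loop-closure r₂e^{iθ₂}+r₃e^{iθ₃}=r₁+r₄e^{iθ₄} gives r₂ω₂e^{iθ₂}+r₃ω₃e^{iθ₃}=r₄ω₄e^{iθ₄}.
Eliminating the other unknown: ω₃ = r₂ω₂ sin(θ₄−θ₂) / [r₃ sin(θ₃−θ₄)].
Numerator sine = -0.15988; denominator sine = +0.64145.
Result = 0.0588·3.246·(-0.15988) / (0.1667·(+0.64145)) = -0.28541 rad/s; magnitude 0.28541 rad/s.

0.285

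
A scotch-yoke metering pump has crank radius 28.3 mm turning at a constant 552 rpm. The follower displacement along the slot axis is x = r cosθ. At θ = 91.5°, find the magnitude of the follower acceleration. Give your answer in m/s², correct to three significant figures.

2.48

ω = 57.81 rad/s (from 552 rpm).
x = r cosθ ⇒ ẍ = −rω² cosθ (ω constant).
|a| = rω²|cosθ| = 0.0283·(57.81)²·|cos 91.5°| = 2.4754 m/s².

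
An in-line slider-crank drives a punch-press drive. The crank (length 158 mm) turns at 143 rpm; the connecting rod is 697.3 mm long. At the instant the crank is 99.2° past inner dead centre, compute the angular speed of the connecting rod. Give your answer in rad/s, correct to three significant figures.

0.557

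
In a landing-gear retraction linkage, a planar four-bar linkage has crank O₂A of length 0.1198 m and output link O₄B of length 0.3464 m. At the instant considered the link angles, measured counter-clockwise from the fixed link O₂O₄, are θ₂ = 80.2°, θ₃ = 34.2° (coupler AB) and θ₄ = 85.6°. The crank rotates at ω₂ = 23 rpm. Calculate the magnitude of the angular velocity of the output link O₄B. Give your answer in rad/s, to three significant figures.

0.767

ω₂ = 2.409 rad/s (from 23 rpm).
Differentiating the loop-closure r₂e^{iθ₂}+r₃e^{iθ₃}=r₁+r₄e^{iθ₄} gives r₂ω₂e^{iθ₂}+r₃ω₃e^{iθ₃}=r₄ω₄e^{iθ₄}.
Eliminating the other unknown: ω₄ = r₂ω₂ sin(θ₂−θ₃) / [r₄ sin(θ₄−θ₃)].
Numerator sine = +0.71934; denominator sine = +0.78152.
Result = 0.1198·2.409·(+0.71934) / (0.3464·(+0.78152)) = +0.76671 rad/s; magnitude 0.76671 rad/s.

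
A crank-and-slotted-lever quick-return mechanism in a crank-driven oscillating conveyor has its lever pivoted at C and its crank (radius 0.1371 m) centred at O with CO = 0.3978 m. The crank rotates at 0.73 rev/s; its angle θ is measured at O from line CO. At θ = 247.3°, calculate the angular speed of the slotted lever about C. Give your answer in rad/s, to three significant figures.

ω = 4.587 rad/s (from 0.73 rev/s).
Crank pin A relative to C: A = (d + r cosθ, r sinθ); lever angle φ = atan2(r sinθ, d + r cosθ).
Differentiating tanφ: φ̇ = rω(d cosθ + r)/(d² + r² + 2dr cosθ).
d² + r² + 2dr cosθ = |CA|² = 0.134948 m²;  d cosθ + r = -0.016413 m.
|ω_lever| = |0.1371·4.587·-0.016413| / 0.134948 = 0.076484 rad/s.

0.0765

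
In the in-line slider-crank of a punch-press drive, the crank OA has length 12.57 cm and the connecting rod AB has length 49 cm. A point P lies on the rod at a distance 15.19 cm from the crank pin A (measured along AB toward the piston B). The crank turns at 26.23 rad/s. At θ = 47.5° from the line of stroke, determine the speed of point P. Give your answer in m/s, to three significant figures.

2.99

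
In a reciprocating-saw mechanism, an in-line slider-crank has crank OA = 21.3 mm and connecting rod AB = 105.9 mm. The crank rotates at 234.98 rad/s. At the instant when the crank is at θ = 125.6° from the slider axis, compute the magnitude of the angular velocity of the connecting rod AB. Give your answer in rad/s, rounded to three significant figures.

27.9

ω = 235 rad/s
The rod makes angle φ with the slider axis where L sinφ = r sinθ; differentiating, L cosφ·φ̇ = r ω cosθ.
L cosφ = √(L² − r² sin²θ) = 0.10447 m.
|ω_rod| = r ω |cosθ| / √(L² − r² sin²θ) = 0.0213·235·0.58212/0.10447 = 27.888 rad/s.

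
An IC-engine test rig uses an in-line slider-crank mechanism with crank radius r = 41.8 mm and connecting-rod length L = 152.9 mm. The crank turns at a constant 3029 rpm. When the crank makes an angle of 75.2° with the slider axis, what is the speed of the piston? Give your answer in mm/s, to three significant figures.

13700

ω = 2π·3029/60 = 317.2 rad/s
For an in-line slider-crank, x = r cosθ + √(L² − r² sin²θ), so v = −rω sinθ·[1 + r cosθ/√(L² − r² sin²θ)].
With r = 0.0418 m, L = 0.1529 m, θ = 75.2°: √(L² − r² sin²θ) = 0.14746 m.
v = −0.0418·317.2·0.96682·[1 + 0.0418·0.25545/0.14746] = -13.747 m/s.
|v| = 13.747 m/s = 13747 mm/s.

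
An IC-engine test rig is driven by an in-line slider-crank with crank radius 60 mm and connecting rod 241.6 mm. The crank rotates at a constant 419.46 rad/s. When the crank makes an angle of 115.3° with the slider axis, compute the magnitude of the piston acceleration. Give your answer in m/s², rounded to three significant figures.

6190

ω = 419.5 rad/s
x(θ) = r cosθ + √(L² − r² sin²θ); with ω constant, a = ω²·d²x/dθ².
d²x/dθ² = −r cosθ − r²(cos2θ)/√u − r⁴ sin²2θ/(4u^{3/2}),  u = L² − r² sin²θ = 0.055428 m².
Substituting r = 0.06 m, L = 0.2416 m, θ = 115.3°: d²x/dθ² = +0.035199 m.
a = ω²·d²x/dθ² = (419.5)²·(+0.035199) = +6193.1 m/s²;  |a| = 6193.1 m/s².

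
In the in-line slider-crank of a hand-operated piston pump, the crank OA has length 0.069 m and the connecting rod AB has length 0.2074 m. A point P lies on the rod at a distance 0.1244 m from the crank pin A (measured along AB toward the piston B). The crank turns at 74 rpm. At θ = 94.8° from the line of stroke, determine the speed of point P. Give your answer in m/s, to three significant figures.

ω = 7.749 rad/s.  Crank-pin speed |V_A| = rω = 0.5347 m/s, perpendicular to OA.
Rod angle: sinφ = −(r/L) sinθ ⇒ φ = -19.361°; ω_rod = −rω cosθ/√(L²−r²sin²θ) = +0.22866 rad/s.
V_P = V_A + ω_rod × AP, with AP = 0.1244 m along the rod.
Components: V_Px = −rω sinθ − a·ω_rod·sinφ = -0.52339 m/s;  V_Py = rω cosθ + a·ω_rod·cosφ = -0.017906 m/s.
|V_P| = √(V_Px² + V_Py²) = 0.5237 m/s.

0.524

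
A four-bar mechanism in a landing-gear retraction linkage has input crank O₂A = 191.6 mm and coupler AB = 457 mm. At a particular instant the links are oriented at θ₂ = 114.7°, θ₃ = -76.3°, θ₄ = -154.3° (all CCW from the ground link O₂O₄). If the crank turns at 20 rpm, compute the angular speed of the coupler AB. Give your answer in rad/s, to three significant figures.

0.898

ω₂ = 2.094 rad/s (from 20 rpm).
Differentiating the loop-closure r₂e^{iθ₂}+r₃e^{iθ₃}=r₁+r₄e^{iθ₄} gives r₂ω₂e^{iθ₂}+r₃ω₃e^{iθ₃}=r₄ω₄e^{iθ₄}.
Eliminating the other unknown: ω₃ = r₂ω₂ sin(θ₄−θ₂) / [r₃ sin(θ₃−θ₄)].
Numerator sine = +0.99985; denominator sine = +0.97815.
Result = 0.1916·2.094·(+0.99985) / (0.457·(+0.97815)) = +0.89757 rad/s; magnitude 0.89757 rad/s.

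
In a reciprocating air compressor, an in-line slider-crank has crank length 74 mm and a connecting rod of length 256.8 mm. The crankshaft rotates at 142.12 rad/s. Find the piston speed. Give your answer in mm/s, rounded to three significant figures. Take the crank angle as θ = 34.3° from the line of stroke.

7360

ω = 142.1 rad/s
For an in-line slider-crank, x = r cosθ + √(L² − r² sin²θ), so v = −rω sinθ·[1 + r cosθ/√(L² − r² sin²θ)].
With r = 0.074 m, L = 0.2568 m, θ = 34.3°: √(L² − r² sin²θ) = 0.25339 m.
v = −0.074·142.1·0.56353·[1 + 0.074·0.82610/0.25339] = -7.3563 m/s.
|v| = 7.3563 m/s = 7356.3 mm/s.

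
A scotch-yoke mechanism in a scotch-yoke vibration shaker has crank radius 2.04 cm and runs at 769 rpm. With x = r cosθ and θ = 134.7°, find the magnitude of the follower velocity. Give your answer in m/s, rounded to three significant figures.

1.17

ω = 80.53 rad/s (from 769 rpm).
x = r cosθ ⇒ ẋ = −rω sinθ.
|v| = rω|sinθ| = 0.0204·80.53·|sin 134.7°| = 1.1677 m/s.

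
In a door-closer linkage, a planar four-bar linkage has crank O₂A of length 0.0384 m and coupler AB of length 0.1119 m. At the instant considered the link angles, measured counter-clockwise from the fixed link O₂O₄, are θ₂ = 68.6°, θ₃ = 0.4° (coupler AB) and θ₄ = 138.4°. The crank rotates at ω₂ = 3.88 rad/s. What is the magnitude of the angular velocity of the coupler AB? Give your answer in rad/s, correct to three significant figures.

1.87

ω₂ = 3.88 rad/s
Differentiating the loop-closure r₂e^{iθ₂}+r₃e^{iθ₃}=r₁+r₄e^{iθ₄} gives r₂ω₂e^{iθ₂}+r₃ω₃e^{iθ₃}=r₄ω₄e^{iθ₄}.
Eliminating the other unknown: ω₃ = r₂ω₂ sin(θ₄−θ₂) / [r₃ sin(θ₃−θ₄)].
Numerator sine = +0.93849; denominator sine = -0.66913.
Result = 0.0384·3.88·(+0.93849) / (0.1119·(-0.66913)) = -1.8675 rad/s; magnitude 1.8675 rad/s.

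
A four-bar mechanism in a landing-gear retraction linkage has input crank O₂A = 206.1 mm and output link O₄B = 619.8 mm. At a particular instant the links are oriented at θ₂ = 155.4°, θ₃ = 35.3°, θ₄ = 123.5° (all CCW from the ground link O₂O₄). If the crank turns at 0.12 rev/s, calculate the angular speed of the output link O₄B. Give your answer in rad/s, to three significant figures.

ω₂ = 0.754 rad/s (from 0.12 rev/s).
Differentiating the loop-closure r₂e^{iθ₂}+r₃e^{iθ₃}=r₁+r₄e^{iθ₄} gives r₂ω₂e^{iθ₂}+r₃ω₃e^{iθ₃}=r₄ω₄e^{iθ₄}.
Eliminating the other unknown: ω₄ = r₂ω₂ sin(θ₂−θ₃) / [r₄ sin(θ₄−θ₃)].
Numerator sine = +0.86515; denominator sine = +0.99951.
Result = 0.2061·0.754·(+0.86515) / (0.6198·(+0.99951)) = +0.21702 rad/s; magnitude 0.21702 rad/s.

0.217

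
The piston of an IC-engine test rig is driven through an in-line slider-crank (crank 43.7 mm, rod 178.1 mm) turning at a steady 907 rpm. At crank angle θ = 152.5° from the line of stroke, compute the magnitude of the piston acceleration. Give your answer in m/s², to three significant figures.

ω = 2π·907/60 = 94.98 rad/s
x(θ) = r cosθ + √(L² − r² sin²θ); with ω constant, a = ω²·d²x/dθ².
d²x/dθ² = −r cosθ − r²(cos2θ)/√u − r⁴ sin²2θ/(4u^{3/2}),  u = L² − r² sin²θ = 0.0313124 m².
Substituting r = 0.0437 m, L = 0.1781 m, θ = 152.5°: d²x/dθ² = +0.032462 m.
a = ω²·d²x/dθ² = (94.98)²·(+0.032462) = +292.85 m/s²;  |a| = 292.85 m/s².

293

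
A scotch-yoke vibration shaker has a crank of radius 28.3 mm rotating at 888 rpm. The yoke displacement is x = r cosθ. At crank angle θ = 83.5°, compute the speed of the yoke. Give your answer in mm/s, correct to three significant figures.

ω = 92.99 rad/s (from 888 rpm).
x = r cosθ ⇒ ẋ = −rω sinθ.
|v| = rω|sinθ| = 0.0283·92.99·|sin 83.5°| = 2.6147 m/s = 2614.7 mm/s.

2610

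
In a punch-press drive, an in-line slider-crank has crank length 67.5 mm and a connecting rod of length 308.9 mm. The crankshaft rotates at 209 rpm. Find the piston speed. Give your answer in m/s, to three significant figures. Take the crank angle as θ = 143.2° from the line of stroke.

0.729

ω = 2π·209/60 = 21.89 rad/s
For an in-line slider-crank, x = r cosθ + √(L² − r² sin²θ), so v = −rω sinθ·[1 + r cosθ/√(L² − r² sin²θ)].
With r = 0.0675 m, L = 0.3089 m, θ = 143.2°: √(L² − r² sin²θ) = 0.30624 m.
v = −0.0675·21.89·0.59902·[1 + 0.0675·-0.80073/0.30624] = -0.72877 m/s.
|v| = 0.72877 m/s.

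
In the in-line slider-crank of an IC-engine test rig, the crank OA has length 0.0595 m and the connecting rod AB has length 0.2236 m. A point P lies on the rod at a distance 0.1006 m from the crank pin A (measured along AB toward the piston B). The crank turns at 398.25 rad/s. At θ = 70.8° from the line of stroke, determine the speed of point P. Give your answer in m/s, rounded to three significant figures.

23.7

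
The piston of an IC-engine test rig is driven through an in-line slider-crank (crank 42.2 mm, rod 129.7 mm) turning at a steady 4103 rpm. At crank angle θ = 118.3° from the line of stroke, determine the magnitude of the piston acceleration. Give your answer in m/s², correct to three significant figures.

ω = 2π·4103/60 = 429.7 rad/s
x(θ) = r cosθ + √(L² − r² sin²θ); with ω constant, a = ω²·d²x/dθ².
d²x/dθ² = −r cosθ − r²(cos2θ)/√u − r⁴ sin²2θ/(4u^{3/2}),  u = L² − r² sin²θ = 0.0154415 m².
Substituting r = 0.0422 m, L = 0.1297 m, θ = 118.3°: d²x/dθ² = +0.027608 m.
a = ω²·d²x/dθ² = (429.7)²·(+0.027608) = +5096.7 m/s²;  |a| = 5096.7 m/s².

5100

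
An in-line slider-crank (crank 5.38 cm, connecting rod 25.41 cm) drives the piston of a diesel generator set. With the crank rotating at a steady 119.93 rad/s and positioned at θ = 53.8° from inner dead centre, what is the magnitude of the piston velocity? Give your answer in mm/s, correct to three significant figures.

ω = 119.9 rad/s
For an in-line slider-crank, x = r cosθ + √(L² − r² sin²θ), so v = −rω sinθ·[1 + r cosθ/√(L² − r² sin²θ)].
With r = 0.0538 m, L = 0.2541 m, θ = 53.8°: √(L² − r² sin²θ) = 0.25036 m.
v = −0.0538·119.9·0.80696·[1 + 0.0538·0.59061/0.25036] = -5.8675 m/s.
|v| = 5.8675 m/s = 5867.5 mm/s.

5870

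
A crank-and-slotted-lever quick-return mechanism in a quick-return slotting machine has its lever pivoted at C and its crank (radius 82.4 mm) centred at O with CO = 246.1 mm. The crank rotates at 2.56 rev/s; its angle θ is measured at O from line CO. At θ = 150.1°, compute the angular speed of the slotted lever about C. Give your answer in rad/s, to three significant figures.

5.39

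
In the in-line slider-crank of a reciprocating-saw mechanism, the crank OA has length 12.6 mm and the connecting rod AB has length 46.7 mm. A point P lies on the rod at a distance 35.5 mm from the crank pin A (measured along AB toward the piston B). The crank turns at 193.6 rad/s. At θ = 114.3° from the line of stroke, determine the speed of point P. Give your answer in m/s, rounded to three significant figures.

2.04

ω = 193.6 rad/s.  Crank-pin speed |V_A| = rω = 2.4394 m/s, perpendicular to OA.
Rod angle: sinφ = −(r/L) sinθ ⇒ φ = -14.235°; ω_rod = −rω cosθ/√(L²−r²sin²θ) = +22.176 rad/s.
V_P = V_A + ω_rod × AP, with AP = 0.0355 m along the rod.
Components: V_Px = −rω sinθ − a·ω_rod·sinφ = -2.0297 m/s;  V_Py = rω cosθ + a·ω_rod·cosφ = -0.24075 m/s.
|V_P| = √(V_Px² + V_Py²) = 2.0439 m/s.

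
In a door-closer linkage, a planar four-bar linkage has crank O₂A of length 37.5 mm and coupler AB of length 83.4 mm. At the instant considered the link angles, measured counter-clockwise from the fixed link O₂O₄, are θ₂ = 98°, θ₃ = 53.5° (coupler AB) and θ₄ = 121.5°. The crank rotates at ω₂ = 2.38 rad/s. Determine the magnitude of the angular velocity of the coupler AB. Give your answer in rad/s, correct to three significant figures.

0.460

ω₂ = 2.38 rad/s
Differentiating the loop-closure r₂e^{iθ₂}+r₃e^{iθ₃}=r₁+r₄e^{iθ₄} gives r₂ω₂e^{iθ₂}+r₃ω₃e^{iθ₃}=r₄ω₄e^{iθ₄}.
Eliminating the other unknown: ω₃ = r₂ω₂ sin(θ₄−θ₂) / [r₃ sin(θ₃−θ₄)].
Numerator sine = +0.39875; denominator sine = -0.92718.
Result = 0.0375·2.38·(+0.39875) / (0.0834·(-0.92718)) = -0.46023 rad/s; magnitude 0.46023 rad/s.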